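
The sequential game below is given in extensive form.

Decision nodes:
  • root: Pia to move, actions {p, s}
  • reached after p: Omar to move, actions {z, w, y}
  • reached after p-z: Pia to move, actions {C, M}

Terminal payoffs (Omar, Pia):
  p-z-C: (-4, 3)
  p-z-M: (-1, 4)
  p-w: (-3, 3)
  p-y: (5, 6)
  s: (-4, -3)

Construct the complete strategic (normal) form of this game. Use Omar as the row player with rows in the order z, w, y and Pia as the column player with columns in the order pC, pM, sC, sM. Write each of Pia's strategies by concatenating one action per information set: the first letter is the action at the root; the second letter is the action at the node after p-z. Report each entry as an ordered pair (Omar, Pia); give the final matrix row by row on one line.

z: (-4,3) (-1,4) (-4,-3) (-4,-3) | w: (-3,3) (-3,3) (-4,-3) (-4,-3) | y: (5,6) (5,6) (-4,-3) (-4,-3)

           pC       pM       sC       sM
   z   (-4,3)   (-1,4)  (-4,-3)  (-4,-3)
   w   (-3,3)   (-3,3)  (-4,-3)  (-4,-3)
   y    (5,6)    (5,6)  (-4,-3)  (-4,-3)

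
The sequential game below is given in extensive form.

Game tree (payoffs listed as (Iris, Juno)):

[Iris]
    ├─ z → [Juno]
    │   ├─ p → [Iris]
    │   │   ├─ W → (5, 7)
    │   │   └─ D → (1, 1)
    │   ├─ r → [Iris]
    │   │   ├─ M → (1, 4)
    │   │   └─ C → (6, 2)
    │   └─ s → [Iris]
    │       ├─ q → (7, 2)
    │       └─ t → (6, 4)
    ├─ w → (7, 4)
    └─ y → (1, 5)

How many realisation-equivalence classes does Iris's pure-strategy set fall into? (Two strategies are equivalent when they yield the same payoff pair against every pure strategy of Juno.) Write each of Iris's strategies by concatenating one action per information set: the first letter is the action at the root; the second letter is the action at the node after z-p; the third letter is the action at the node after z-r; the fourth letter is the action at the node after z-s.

10

Iris has 24 pure strategies: zWMq, zWMt, zWCq, zWCt, zDMq, zDMt, zDCq, zDCt, wWMq, wWMt, wWCq, wWCt, wDMq, wDMt, wDCq, wDCt, yWMq, yWMt, yWCq, yWCt, yDMq, yDMt, yDCq, yDCt. Columns: p, r, s.
{zWMq} → row (5,7) (1,4) (7,2)
{zWMt} → row (5,7) (1,4) (6,4)
{zWCq} → row (5,7) (6,2) (7,2)
{zWCt} → row (5,7) (6,2) (6,4)
{zDMq} → row (1,1) (1,4) (7,2)
{zDMt} → row (1,1) (1,4) (6,4)
{zDCq} → row (1,1) (6,2) (7,2)
{zDCt} → row (1,1) (6,2) (6,4)
{wWMq, wWMt, wWCq, wWCt, wDMq, wDMt, wDCq, wDCt} → row (7,4) (7,4) (7,4)
{yWMq, yWMt, yWCq, yWCt, yDMq, yDMt, yDCq, yDCt} → row (1,5) (1,5) (1,5)
That's 10 distinct rows out of 24 strategies.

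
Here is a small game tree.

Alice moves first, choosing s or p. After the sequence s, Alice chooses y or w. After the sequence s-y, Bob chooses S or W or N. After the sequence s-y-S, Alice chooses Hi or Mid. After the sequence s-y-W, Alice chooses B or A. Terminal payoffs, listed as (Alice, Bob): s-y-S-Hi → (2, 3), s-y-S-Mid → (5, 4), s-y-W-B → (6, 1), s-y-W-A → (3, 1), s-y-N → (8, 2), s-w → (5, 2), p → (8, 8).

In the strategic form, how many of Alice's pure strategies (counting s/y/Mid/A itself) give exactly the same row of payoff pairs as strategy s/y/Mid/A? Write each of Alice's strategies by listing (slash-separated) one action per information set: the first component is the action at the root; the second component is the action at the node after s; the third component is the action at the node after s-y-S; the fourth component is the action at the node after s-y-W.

Row for s/y/Mid/A (columns S, W, N): (5,4) (3,1) (8,2).
Every one of Alice's information sets is on the play path for some reply by Bob when Alice follows s/y/Mid/A.
Changing the action at any of them therefore changes at least one column, so only s/y/Mid/A itself gives this row.

1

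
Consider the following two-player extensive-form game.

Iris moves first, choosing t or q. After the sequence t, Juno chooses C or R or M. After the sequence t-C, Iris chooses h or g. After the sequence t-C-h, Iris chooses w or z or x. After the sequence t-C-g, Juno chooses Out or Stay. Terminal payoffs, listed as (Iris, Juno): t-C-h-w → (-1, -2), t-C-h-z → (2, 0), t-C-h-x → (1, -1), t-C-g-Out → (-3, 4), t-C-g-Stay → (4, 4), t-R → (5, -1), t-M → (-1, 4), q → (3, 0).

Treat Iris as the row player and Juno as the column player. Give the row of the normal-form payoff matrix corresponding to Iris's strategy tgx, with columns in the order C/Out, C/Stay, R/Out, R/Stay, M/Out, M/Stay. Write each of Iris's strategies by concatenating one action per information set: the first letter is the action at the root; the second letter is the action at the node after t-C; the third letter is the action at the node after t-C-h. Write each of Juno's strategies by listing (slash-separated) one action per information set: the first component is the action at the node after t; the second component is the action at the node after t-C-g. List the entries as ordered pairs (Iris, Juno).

vs C/Out: Iris plays t → Juno plays C at [t] → Iris plays g at [t-C] → Juno plays Out at [t-C-g] → (-3, 4)
vs C/Stay: Iris plays t → Juno plays C at [t] → Iris plays g at [t-C] → Juno plays Stay at [t-C-g] → (4, 4)
vs R/Out: Iris plays t → Juno plays R at [t] → (5, -1)
vs R/Stay: Iris plays t → Juno plays R at [t] → (5, -1)
vs M/Out: Iris plays t → Juno plays M at [t] → (-1, 4)
vs M/Stay: Iris plays t → Juno plays M at [t] → (-1, 4)

(-3,4) (4,4) (5,-1) (5,-1) (-1,4) (-1,4)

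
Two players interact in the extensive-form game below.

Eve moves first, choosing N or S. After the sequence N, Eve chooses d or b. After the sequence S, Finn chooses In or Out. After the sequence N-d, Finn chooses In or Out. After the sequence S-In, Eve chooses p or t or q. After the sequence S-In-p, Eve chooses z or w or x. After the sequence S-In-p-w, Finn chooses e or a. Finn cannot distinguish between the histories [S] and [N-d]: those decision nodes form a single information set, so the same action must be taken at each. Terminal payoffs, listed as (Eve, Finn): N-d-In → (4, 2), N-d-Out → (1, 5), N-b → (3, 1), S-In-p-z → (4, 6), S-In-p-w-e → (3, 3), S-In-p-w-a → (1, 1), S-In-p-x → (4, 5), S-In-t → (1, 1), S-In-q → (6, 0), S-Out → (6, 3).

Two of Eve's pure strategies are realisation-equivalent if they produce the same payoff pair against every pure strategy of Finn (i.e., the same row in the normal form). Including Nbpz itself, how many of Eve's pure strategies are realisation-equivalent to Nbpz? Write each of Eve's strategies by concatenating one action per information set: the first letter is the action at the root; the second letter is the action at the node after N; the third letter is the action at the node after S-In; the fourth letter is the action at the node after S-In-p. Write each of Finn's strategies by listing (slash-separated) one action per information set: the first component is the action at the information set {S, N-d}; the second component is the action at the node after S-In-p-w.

9

Row for Nbpz (columns In/e, In/a, Out/e, Out/a): (3,1) (3,1) (3,1) (3,1).
Under Nbpz, Eve's choice at the node after S-In and at the node after S-In-p can never be reached regardless of what Finn does, so varying those choices leaves every outcome unchanged.
Holding the reachable choices fixed and varying the unreachable ones freely already gives 3 × 3 = 9 equivalent strategies.
No other strategy reproduces this row, so those 9 are the full class: Nbpz, Nbpw, Nbpx, Nbtz, Nbtw, Nbtx, Nbqz, Nbqw, Nbqx.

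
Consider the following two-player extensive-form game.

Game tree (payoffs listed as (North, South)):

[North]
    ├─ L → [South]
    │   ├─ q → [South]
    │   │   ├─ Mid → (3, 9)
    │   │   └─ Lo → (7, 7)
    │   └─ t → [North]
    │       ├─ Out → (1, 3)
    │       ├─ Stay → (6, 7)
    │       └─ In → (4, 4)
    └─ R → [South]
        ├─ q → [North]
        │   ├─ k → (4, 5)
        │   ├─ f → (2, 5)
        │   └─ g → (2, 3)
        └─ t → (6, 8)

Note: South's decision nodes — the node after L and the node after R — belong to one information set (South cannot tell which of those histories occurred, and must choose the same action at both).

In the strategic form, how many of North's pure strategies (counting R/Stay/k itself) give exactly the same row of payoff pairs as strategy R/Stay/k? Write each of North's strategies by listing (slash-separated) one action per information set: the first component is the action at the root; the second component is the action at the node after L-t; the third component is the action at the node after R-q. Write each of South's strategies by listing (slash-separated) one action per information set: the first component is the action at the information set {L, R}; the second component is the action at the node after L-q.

Row for R/Stay/k (columns q/Mid, q/Lo, t/Mid, t/Lo): (4,5) (4,5) (6,8) (6,8).
Under R/Stay/k, North's choice at the node after L-t can never be reached regardless of what South does, so varying those choices leaves every outcome unchanged.
Holding the reachable choices fixed and varying the unreachable one freely already gives 3 equivalent strategies.
No other strategy reproduces this row, so those 3 are the full class: R/Out/k, R/Stay/k, R/In/k.

3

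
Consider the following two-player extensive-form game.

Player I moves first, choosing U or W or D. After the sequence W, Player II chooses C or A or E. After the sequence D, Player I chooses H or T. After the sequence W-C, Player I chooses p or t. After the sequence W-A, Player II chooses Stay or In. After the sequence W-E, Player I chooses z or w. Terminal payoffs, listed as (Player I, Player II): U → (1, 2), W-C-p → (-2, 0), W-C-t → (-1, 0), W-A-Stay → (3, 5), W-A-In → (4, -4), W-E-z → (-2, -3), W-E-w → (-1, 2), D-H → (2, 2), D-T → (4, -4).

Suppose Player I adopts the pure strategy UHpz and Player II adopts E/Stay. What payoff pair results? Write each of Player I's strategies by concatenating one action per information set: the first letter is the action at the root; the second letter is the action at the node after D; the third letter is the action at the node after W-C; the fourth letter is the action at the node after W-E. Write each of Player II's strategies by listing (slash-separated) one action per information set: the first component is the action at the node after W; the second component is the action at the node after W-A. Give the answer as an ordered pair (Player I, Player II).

(1, 2)

Trace the play path from the root:
  Player I plays U
→ terminal payoff (1, 2).
(Player I's choice at the node after D is never reached on this path, so it doesn't affect the outcome.)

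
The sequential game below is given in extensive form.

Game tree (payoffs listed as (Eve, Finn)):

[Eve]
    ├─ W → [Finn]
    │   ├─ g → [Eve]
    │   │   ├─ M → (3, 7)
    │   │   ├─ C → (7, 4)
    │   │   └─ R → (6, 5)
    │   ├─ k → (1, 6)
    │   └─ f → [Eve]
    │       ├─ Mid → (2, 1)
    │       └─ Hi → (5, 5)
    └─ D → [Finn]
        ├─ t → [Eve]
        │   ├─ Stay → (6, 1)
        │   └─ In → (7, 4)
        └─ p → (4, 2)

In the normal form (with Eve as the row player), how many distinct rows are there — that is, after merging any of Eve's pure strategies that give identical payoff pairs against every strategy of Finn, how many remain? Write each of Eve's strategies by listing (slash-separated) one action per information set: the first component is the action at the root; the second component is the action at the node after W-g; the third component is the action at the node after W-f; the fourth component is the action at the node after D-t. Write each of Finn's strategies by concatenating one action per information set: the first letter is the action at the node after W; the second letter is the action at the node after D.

8

Eve has 24 pure strategies: W/M/Mid/Stay, W/M/Mid/In, W/M/Hi/Stay, W/M/Hi/In, W/C/Mid/Stay, W/C/Mid/In, W/C/Hi/Stay, W/C/Hi/In, W/R/Mid/Stay, W/R/Mid/In, W/R/Hi/Stay, W/R/Hi/In, D/M/Mid/Stay, D/M/Mid/In, D/M/Hi/Stay, D/M/Hi/In, D/C/Mid/Stay, D/C/Mid/In, D/C/Hi/Stay, D/C/Hi/In, D/R/Mid/Stay, D/R/Mid/In, D/R/Hi/Stay, D/R/Hi/In. Columns: gt, gp, kt, kp, ft, fp.
{W/M/Mid/Stay, W/M/Mid/In} → row (3,7) (3,7) (1,6) (1,6) (2,1) (2,1)
{W/M/Hi/Stay, W/M/Hi/In} → row (3,7) (3,7) (1,6) (1,6) (5,5) (5,5)
{W/C/Mid/Stay, W/C/Mid/In} → row (7,4) (7,4) (1,6) (1,6) (2,1) (2,1)
{W/C/Hi/Stay, W/C/Hi/In} → row (7,4) (7,4) (1,6) (1,6) (5,5) (5,5)
{W/R/Mid/Stay, W/R/Mid/In} → row (6,5) (6,5) (1,6) (1,6) (2,1) (2,1)
{W/R/Hi/Stay, W/R/Hi/In} → row (6,5) (6,5) (1,6) (1,6) (5,5) (5,5)
{D/M/Mid/Stay, D/M/Hi/Stay, D/C/Mid/Stay, D/C/Hi/Stay, D/R/Mid/Stay, D/R/Hi/Stay} → row (6,1) (4,2) (6,1) (4,2) (6,1) (4,2)
{D/M/Mid/In, D/M/Hi/In, D/C/Mid/In, D/C/Hi/In, D/R/Mid/In, D/R/Hi/In} → row (7,4) (4,2) (7,4) (4,2) (7,4) (4,2)
That's 8 distinct rows out of 24 strategies.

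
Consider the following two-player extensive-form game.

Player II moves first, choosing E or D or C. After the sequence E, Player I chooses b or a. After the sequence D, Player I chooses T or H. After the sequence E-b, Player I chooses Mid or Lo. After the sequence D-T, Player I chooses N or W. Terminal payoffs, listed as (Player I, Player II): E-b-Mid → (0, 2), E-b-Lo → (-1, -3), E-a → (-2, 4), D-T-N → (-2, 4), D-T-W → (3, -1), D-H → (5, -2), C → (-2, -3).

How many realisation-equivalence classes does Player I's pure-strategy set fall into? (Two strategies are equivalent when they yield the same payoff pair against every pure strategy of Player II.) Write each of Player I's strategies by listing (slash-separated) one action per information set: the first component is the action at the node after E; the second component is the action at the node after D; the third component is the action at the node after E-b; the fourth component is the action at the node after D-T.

Player I has 16 pure strategies: b/T/Mid/N, b/T/Mid/W, b/T/Lo/N, b/T/Lo/W, b/H/Mid/N, b/H/Mid/W, b/H/Lo/N, b/H/Lo/W, a/T/Mid/N, a/T/Mid/W, a/T/Lo/N, a/T/Lo/W, a/H/Mid/N, a/H/Mid/W, a/H/Lo/N, a/H/Lo/W. Columns: E, D, C.
{b/T/Mid/N} → row (0,2) (-2,4) (-2,-3)
{b/T/Mid/W} → row (0,2) (3,-1) (-2,-3)
{b/T/Lo/N} → row (-1,-3) (-2,4) (-2,-3)
{b/T/Lo/W} → row (-1,-3) (3,-1) (-2,-3)
{b/H/Mid/N, b/H/Mid/W} → row (0,2) (5,-2) (-2,-3)
{b/H/Lo/N, b/H/Lo/W} → row (-1,-3) (5,-2) (-2,-3)
{a/T/Mid/N, a/T/Lo/N} → row (-2,4) (-2,4) (-2,-3)
{a/T/Mid/W, a/T/Lo/W} → row (-2,4) (3,-1) (-2,-3)
{a/H/Mid/N, a/H/Mid/W, a/H/Lo/N, a/H/Lo/W} → row (-2,4) (5,-2) (-2,-3)
That's 9 distinct rows out of 16 strategies.

9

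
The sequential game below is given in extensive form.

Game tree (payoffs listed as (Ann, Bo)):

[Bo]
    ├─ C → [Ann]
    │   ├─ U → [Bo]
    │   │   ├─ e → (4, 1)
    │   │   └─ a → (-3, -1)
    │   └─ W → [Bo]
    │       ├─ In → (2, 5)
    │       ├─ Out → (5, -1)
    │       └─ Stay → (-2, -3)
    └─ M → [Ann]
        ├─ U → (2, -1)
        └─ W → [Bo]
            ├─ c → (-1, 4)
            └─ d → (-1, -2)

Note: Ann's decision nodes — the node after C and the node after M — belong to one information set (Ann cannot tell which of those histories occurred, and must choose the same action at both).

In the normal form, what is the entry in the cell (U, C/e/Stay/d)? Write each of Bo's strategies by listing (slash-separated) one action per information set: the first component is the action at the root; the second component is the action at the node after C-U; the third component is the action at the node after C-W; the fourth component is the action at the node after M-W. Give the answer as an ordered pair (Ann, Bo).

Trace the play path from the root:
  Bo plays C
  Ann plays U at [C]
  Bo plays e at [C-U]
→ terminal payoff (4, 1).
(Bo's choice at the node after C-W is never reached on this path, so it doesn't affect the outcome.)

(4, 1)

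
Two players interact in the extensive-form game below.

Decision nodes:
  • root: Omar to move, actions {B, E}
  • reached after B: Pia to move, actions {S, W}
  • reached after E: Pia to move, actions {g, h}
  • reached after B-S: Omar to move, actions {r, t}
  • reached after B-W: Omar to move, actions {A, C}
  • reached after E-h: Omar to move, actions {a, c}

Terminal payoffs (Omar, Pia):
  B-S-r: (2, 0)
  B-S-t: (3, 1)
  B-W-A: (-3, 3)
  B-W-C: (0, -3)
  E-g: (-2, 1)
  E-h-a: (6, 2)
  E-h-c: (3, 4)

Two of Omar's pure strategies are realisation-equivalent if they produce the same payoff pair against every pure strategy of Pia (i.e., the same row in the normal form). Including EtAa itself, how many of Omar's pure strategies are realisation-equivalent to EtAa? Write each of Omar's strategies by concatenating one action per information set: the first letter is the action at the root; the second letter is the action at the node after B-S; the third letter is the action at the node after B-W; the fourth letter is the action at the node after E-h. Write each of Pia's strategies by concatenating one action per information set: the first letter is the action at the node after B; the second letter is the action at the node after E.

4

Row for EtAa (columns Sg, Sh, Wg, Wh): (-2,1) (6,2) (-2,1) (6,2).
Under EtAa, Omar's choice at the node after B-S and at the node after B-W can never be reached regardless of what Pia does, so varying those choices leaves every outcome unchanged.
Holding the reachable choices fixed and varying the unreachable ones freely already gives 2 × 2 = 4 equivalent strategies.
No other strategy reproduces this row, so those 4 are the full class: ErAa, ErCa, EtAa, EtCa.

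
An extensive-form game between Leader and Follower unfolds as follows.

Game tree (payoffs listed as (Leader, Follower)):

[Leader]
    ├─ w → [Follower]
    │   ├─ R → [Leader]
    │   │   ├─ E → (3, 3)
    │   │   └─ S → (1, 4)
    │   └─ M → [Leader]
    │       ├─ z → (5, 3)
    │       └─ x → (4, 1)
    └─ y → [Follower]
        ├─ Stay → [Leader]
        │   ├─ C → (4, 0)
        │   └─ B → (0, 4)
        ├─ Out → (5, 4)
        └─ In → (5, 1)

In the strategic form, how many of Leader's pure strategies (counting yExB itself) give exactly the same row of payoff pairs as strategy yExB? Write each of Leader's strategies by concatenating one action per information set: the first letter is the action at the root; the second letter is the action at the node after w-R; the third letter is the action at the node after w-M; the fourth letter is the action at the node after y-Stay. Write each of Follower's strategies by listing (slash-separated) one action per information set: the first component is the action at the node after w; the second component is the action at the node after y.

Row for yExB (columns R/Stay, R/Out, R/In, M/Stay, M/Out, M/In): (0,4) (5,4) (5,1) (0,4) (5,4) (5,1).
Under yExB, Leader's choice at the node after w-R and at the node after w-M can never be reached regardless of what Follower does, so varying those choices leaves every outcome unchanged.
Holding the reachable choices fixed and varying the unreachable ones freely already gives 2 × 2 = 4 equivalent strategies.
No other strategy reproduces this row, so those 4 are the full class: yEzB, yExB, ySzB, ySxB.

4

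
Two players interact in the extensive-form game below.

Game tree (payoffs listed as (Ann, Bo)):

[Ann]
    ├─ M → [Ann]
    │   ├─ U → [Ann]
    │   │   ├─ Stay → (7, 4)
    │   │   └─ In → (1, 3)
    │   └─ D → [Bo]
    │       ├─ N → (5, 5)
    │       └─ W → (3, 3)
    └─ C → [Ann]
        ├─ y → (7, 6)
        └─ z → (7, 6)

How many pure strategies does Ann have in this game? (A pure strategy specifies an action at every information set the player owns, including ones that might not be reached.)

Ann owns the root with actions {M, C} — two choices.
Ann owns the node after M with actions {U, D} — two choices.
Ann owns the node after C with actions {y, z} — two choices.
Ann owns the node after M-U with actions {Stay, In} — two choices.
A pure strategy fixes one action at each information set independently, so the count is the product 2 × 2 × 2 × 2 = 16.

16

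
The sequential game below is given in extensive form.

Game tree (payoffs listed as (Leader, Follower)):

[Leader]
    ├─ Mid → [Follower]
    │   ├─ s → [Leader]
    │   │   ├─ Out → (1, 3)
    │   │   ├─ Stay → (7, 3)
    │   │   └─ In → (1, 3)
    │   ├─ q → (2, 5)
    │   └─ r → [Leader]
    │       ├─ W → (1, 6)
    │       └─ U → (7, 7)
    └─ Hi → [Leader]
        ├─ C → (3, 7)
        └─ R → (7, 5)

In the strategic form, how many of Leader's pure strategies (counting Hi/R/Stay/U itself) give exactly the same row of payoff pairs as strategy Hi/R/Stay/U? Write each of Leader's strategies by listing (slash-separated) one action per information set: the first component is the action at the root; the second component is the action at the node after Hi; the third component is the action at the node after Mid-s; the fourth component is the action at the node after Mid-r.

6

Row for Hi/R/Stay/U (columns s, q, r): (7,5) (7,5) (7,5).
Under Hi/R/Stay/U, Leader's choice at the node after Mid-s and at the node after Mid-r can never be reached regardless of what Follower does, so varying those choices leaves every outcome unchanged.
Holding the reachable choices fixed and varying the unreachable ones freely already gives 3 × 2 = 6 equivalent strategies.
No other strategy reproduces this row, so those 6 are the full class: Hi/R/Out/W, Hi/R/Out/U, Hi/R/Stay/W, Hi/R/Stay/U, Hi/R/In/W, Hi/R/In/U.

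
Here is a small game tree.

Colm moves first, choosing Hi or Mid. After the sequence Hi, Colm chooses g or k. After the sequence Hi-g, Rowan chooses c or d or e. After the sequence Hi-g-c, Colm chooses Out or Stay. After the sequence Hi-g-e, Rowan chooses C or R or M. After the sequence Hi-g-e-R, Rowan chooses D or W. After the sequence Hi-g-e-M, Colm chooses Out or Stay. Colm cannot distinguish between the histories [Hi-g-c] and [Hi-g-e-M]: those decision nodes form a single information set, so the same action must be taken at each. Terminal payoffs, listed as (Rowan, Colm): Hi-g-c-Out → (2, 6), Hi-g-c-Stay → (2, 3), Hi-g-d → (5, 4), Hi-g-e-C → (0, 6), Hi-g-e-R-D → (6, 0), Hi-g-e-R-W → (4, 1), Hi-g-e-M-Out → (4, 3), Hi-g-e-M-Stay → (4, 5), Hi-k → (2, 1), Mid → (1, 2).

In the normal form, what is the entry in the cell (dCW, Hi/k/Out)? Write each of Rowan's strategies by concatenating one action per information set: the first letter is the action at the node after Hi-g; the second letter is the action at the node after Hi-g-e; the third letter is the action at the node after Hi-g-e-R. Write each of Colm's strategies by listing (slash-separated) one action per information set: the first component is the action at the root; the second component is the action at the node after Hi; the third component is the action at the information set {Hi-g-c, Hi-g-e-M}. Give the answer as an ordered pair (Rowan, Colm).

(2, 1)

Trace the play path from the root:
  Colm plays Hi
  Colm plays k at [Hi]
→ terminal payoff (2, 1).
(Rowan's choice at the node after Hi-g is never reached on this path, so it doesn't affect the outcome.)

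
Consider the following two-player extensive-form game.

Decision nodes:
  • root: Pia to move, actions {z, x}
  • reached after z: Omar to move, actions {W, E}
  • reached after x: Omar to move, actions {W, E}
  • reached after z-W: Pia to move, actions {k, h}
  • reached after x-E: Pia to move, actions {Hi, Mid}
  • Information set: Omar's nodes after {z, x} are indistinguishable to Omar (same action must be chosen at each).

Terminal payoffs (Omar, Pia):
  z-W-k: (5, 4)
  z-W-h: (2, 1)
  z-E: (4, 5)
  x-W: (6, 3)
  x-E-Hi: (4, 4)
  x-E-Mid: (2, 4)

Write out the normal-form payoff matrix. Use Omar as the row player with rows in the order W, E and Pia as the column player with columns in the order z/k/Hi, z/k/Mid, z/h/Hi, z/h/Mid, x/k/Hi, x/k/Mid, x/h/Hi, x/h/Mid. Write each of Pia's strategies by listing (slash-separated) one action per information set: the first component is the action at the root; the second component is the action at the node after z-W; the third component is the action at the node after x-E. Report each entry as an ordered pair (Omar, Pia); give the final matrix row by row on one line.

W: (5,4) (5,4) (2,1) (2,1) (6,3) (6,3) (6,3) (6,3) | E: (4,5) (4,5) (4,5) (4,5) (4,4) (2,4) (4,4) (2,4)

Row W: z/k/Hi→(5,4), z/k/Mid→(5,4), z/h/Hi→(2,1), z/h/Mid→(2,1), x/k/Hi→(6,3), x/k/Mid→(6,3), x/h/Hi→(6,3), x/h/Mid→(6,3)
Row E: z/k/Hi→(4,5), z/k/Mid→(4,5), z/h/Hi→(4,5), z/h/Mid→(4,5), x/k/Hi→(4,4), x/k/Mid→(2,4), x/h/Hi→(4,4), x/h/Mid→(2,4)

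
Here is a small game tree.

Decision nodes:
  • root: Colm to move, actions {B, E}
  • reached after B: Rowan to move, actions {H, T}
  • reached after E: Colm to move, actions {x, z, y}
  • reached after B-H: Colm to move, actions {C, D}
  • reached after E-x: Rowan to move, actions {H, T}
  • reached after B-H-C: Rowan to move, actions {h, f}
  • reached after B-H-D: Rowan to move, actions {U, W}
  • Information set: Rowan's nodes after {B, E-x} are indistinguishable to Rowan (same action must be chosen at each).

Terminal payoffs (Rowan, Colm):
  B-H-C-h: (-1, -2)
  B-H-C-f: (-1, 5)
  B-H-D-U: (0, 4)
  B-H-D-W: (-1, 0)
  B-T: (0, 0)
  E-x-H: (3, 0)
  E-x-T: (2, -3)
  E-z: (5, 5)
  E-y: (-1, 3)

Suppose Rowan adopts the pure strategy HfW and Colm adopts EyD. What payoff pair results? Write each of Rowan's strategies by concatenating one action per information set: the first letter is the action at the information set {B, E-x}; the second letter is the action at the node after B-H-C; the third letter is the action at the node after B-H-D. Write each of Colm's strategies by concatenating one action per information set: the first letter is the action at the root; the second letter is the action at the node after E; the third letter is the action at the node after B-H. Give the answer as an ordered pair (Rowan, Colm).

(-1, 3)

Trace the play path from the root:
  Colm plays E
  Colm plays y at [E]
→ terminal payoff (-1, 3).
(Rowan's choice at the information set {B, E-x} is never reached on this path, so it doesn't affect the outcome.)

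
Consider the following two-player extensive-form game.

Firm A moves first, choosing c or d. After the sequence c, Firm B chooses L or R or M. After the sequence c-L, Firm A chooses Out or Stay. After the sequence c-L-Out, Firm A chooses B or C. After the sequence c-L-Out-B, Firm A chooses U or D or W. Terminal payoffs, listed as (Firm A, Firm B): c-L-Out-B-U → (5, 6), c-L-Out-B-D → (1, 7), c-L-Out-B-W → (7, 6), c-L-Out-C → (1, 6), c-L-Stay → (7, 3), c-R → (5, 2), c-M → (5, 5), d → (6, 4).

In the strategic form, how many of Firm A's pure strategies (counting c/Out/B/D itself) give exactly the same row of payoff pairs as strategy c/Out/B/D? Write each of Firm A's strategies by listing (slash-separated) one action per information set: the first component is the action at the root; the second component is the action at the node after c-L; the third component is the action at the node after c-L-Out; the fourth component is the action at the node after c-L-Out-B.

Row for c/Out/B/D (columns L, R, M): (1,7) (5,2) (5,5).
Every one of Firm A's information sets is on the play path for some reply by Firm B when Firm A follows c/Out/B/D.
Changing the action at any of them therefore changes at least one column, so only c/Out/B/D itself gives this row.

1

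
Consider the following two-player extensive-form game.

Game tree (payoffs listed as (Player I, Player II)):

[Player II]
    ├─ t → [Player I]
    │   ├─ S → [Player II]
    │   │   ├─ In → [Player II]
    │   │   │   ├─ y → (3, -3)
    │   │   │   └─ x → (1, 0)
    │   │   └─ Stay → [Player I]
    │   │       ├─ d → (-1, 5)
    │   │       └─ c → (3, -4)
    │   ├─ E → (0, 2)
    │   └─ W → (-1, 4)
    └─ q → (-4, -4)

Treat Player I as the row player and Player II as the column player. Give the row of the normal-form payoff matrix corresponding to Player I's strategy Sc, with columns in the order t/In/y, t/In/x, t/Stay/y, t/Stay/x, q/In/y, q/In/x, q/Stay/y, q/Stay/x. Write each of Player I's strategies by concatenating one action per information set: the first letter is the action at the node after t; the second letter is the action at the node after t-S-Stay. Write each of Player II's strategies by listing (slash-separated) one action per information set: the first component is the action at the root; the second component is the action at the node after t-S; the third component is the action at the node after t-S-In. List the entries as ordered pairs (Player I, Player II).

(3,-3) (1,0) (3,-4) (3,-4) (-4,-4) (-4,-4) (-4,-4) (-4,-4)

vs t/In/y: Player II plays t → Player I plays S at [t] → Player II plays In at [t-S] → Player II plays y at [t-S-In] → (3, -3)
vs t/In/x: Player II plays t → Player I plays S at [t] → Player II plays In at [t-S] → Player II plays x at [t-S-In] → (1, 0)
vs t/Stay/y: Player II plays t → Player I plays S at [t] → Player II plays Stay at [t-S] → Player I plays c at [t-S-Stay] → (3, -4)
vs t/Stay/x: Player II plays t → Player I plays S at [t] → Player II plays Stay at [t-S] → Player I plays c at [t-S-Stay] → (3, -4)
vs q/In/y: Player II plays q → (-4, -4)
vs q/In/x: Player II plays q → (-4, -4)
vs q/Stay/y: Player II plays q → (-4, -4)
vs q/Stay/x: Player II plays q → (-4, -4)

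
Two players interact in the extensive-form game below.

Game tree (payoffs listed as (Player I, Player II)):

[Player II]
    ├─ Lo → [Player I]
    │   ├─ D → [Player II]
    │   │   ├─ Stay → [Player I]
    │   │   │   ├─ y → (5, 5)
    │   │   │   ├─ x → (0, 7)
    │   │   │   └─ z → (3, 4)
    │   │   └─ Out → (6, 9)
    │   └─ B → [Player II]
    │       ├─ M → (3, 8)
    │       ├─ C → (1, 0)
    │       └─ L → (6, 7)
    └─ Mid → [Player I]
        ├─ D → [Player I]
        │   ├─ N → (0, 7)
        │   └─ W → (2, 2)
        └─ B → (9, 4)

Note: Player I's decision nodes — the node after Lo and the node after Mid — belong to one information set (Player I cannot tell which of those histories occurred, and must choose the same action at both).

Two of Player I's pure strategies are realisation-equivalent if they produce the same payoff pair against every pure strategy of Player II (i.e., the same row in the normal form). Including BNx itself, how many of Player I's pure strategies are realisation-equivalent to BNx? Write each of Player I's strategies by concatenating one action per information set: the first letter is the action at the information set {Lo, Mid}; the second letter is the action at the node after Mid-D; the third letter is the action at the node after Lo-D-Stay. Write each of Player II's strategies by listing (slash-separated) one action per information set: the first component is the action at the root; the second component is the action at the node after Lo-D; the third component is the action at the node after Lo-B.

Row for BNx (columns Lo/Stay/M, Lo/Stay/C, Lo/Stay/L, Lo/Out/M, Lo/Out/C, Lo/Out/L, Mid/Stay/M, Mid/Stay/C, Mid/Stay/L, Mid/Out/M, Mid/Out/C, Mid/Out/L): (3,8) (1,0) (6,7) (3,8) (1,0) (6,7) (9,4) (9,4) (9,4) (9,4) (9,4) (9,4).
Under BNx, Player I's choice at the node after Mid-D and at the node after Lo-D-Stay can never be reached regardless of what Player II does, so varying those choices leaves every outcome unchanged.
Holding the reachable choices fixed and varying the unreachable ones freely already gives 2 × 3 = 6 equivalent strategies.
No other strategy reproduces this row, so those 6 are the full class: BNy, BNx, BNz, BWy, BWx, BWz.

6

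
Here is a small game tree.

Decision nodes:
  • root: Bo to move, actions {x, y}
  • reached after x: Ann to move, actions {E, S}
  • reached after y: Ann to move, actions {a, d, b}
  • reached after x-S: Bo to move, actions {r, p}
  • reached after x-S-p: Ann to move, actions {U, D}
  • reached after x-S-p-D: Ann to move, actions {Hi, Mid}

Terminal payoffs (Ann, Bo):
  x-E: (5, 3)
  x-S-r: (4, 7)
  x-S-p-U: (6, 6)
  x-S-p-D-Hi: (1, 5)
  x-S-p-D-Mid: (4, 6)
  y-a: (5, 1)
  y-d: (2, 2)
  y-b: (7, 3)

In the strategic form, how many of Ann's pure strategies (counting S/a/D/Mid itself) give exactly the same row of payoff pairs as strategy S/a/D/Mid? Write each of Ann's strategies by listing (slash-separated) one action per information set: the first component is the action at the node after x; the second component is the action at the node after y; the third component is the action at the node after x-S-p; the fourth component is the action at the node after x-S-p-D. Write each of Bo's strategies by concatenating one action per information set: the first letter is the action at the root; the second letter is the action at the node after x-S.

1

Row for S/a/D/Mid (columns xr, xp, yr, yp): (4,7) (4,6) (5,1) (5,1).
Every one of Ann's information sets is on the play path for some reply by Bo when Ann follows S/a/D/Mid.
Changing the action at any of them therefore changes at least one column, so only S/a/D/Mid itself gives this row.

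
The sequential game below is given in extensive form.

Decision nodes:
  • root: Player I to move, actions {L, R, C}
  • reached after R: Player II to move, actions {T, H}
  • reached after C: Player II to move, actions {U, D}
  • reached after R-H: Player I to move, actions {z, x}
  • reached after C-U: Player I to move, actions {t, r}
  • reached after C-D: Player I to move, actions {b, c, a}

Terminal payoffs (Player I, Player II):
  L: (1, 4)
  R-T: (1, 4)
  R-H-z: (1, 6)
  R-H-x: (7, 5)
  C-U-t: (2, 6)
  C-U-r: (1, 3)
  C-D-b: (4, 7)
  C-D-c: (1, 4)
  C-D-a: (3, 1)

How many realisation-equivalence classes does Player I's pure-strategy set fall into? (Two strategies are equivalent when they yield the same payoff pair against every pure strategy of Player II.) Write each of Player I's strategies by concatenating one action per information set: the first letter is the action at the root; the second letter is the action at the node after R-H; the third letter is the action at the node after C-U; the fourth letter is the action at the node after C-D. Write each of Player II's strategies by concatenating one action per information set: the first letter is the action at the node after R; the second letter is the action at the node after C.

9

Player I has 36 pure strategies: Lztb, Lztc, Lzta, Lzrb, Lzrc, Lzra, Lxtb, Lxtc, Lxta, Lxrb, Lxrc, Lxra, Rztb, Rztc, Rzta, Rzrb, Rzrc, Rzra, Rxtb, Rxtc, Rxta, Rxrb, Rxrc, Rxra, Cztb, Cztc, Czta, Czrb, Czrc, Czra, Cxtb, Cxtc, Cxta, Cxrb, Cxrc, Cxra. Columns: TU, TD, HU, HD.
{Lztb, Lztc, Lzta, Lzrb, Lzrc, Lzra, Lxtb, Lxtc, Lxta, Lxrb, Lxrc, Lxra} → row (1,4) (1,4) (1,4) (1,4)
{Rztb, Rztc, Rzta, Rzrb, Rzrc, Rzra} → row (1,4) (1,4) (1,6) (1,6)
{Rxtb, Rxtc, Rxta, Rxrb, Rxrc, Rxra} → row (1,4) (1,4) (7,5) (7,5)
{Cztb, Cxtb} → row (2,6) (4,7) (2,6) (4,7)
{Cztc, Cxtc} → row (2,6) (1,4) (2,6) (1,4)
{Czta, Cxta} → row (2,6) (3,1) (2,6) (3,1)
{Czrb, Cxrb} → row (1,3) (4,7) (1,3) (4,7)
{Czrc, Cxrc} → row (1,3) (1,4) (1,3) (1,4)
{Czra, Cxra} → row (1,3) (3,1) (1,3) (3,1)
That's 9 distinct rows out of 36 strategies.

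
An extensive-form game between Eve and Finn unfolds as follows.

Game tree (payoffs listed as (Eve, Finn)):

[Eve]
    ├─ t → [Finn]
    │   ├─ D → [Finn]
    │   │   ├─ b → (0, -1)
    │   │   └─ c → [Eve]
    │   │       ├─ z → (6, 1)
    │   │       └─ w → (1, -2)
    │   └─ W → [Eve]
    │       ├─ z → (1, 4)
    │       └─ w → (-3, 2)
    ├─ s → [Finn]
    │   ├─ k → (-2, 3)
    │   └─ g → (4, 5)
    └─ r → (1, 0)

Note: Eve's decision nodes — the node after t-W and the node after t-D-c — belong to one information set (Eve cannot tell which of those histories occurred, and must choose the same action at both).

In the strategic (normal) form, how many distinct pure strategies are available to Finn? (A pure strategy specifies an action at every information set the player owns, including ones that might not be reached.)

Finn owns the node after t with actions {D, W} — two choices.
Finn owns the node after s with actions {k, g} — two choices.
Finn owns the node after t-D with actions {b, c} — two choices.
A pure strategy fixes one action at each information set independently, so the count is the product 2 × 2 × 2 = 8.
(For reference, Eve has 6 pure strategies, giving a 8×6 normal-form matrix.)

8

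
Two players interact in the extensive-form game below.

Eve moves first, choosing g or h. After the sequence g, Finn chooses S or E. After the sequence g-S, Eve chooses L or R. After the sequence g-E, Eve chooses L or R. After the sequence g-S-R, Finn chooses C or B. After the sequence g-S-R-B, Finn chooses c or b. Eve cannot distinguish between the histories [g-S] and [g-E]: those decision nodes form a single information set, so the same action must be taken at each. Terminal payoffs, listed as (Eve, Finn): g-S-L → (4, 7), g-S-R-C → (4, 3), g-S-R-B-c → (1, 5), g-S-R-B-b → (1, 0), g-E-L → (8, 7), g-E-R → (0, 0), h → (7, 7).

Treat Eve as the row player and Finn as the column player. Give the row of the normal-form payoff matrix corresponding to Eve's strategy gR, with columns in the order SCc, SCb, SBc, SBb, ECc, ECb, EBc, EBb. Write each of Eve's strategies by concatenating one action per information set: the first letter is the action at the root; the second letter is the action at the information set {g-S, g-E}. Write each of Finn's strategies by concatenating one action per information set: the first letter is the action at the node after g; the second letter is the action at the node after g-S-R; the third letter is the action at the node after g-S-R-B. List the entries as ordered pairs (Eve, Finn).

(4,3) (4,3) (1,5) (1,0) (0,0) (0,0) (0,0) (0,0)

vs SCc: Eve plays g → Finn plays S at [g] → Eve plays R at [g-S] → Finn plays C at [g-S-R] → (4, 3)
vs SCb: Eve plays g → Finn plays S at [g] → Eve plays R at [g-S] → Finn plays C at [g-S-R] → (4, 3)
vs SBc: Eve plays g → Finn plays S at [g] → Eve plays R at [g-S] → Finn plays B at [g-S-R] → Finn plays c at [g-S-R-B] → (1, 5)
vs SBb: Eve plays g → Finn plays S at [g] → Eve plays R at [g-S] → Finn plays B at [g-S-R] → Finn plays b at [g-S-R-B] → (1, 0)
vs ECc: Eve plays g → Finn plays E at [g] → Eve plays R at [g-E] → (0, 0)
vs ECb: Eve plays g → Finn plays E at [g] → Eve plays R at [g-E] → (0, 0)
vs EBc: Eve plays g → Finn plays E at [g] → Eve plays R at [g-E] → (0, 0)
vs EBb: Eve plays g → Finn plays E at [g] → Eve plays R at [g-E] → (0, 0)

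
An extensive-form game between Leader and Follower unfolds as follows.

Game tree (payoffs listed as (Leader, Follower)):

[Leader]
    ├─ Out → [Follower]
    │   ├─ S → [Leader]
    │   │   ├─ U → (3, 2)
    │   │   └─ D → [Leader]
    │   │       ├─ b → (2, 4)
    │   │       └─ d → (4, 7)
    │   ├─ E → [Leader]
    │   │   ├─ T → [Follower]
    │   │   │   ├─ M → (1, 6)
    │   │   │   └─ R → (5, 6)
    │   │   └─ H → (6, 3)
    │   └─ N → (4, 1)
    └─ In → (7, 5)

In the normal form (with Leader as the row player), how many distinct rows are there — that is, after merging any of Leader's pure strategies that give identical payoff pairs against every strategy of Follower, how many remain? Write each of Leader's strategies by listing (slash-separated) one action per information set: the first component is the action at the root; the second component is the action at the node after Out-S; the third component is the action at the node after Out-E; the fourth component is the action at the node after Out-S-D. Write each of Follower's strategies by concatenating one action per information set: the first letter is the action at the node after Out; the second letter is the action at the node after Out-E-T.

7

Leader has 16 pure strategies: Out/U/T/b, Out/U/T/d, Out/U/H/b, Out/U/H/d, Out/D/T/b, Out/D/T/d, Out/D/H/b, Out/D/H/d, In/U/T/b, In/U/T/d, In/U/H/b, In/U/H/d, In/D/T/b, In/D/T/d, In/D/H/b, In/D/H/d. Columns: SM, SR, EM, ER, NM, NR.
{Out/U/T/b, Out/U/T/d} → row (3,2) (3,2) (1,6) (5,6) (4,1) (4,1)
{Out/U/H/b, Out/U/H/d} → row (3,2) (3,2) (6,3) (6,3) (4,1) (4,1)
{Out/D/T/b} → row (2,4) (2,4) (1,6) (5,6) (4,1) (4,1)
{Out/D/T/d} → row (4,7) (4,7) (1,6) (5,6) (4,1) (4,1)
{Out/D/H/b} → row (2,4) (2,4) (6,3) (6,3) (4,1) (4,1)
{Out/D/H/d} → row (4,7) (4,7) (6,3) (6,3) (4,1) (4,1)
{In/U/T/b, In/U/T/d, In/U/H/b, In/U/H/d, In/D/T/b, In/D/T/d, In/D/H/b, In/D/H/d} → row (7,5) (7,5) (7,5) (7,5) (7,5) (7,5)
That's 7 distinct rows out of 16 strategies.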